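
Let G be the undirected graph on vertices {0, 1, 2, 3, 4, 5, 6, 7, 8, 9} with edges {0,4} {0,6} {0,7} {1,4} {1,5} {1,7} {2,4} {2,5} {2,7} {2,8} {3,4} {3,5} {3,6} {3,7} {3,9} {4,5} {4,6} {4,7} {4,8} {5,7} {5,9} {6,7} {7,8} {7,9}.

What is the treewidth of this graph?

3

A width-3 tree decomposition is:
Bags: B1 = {1, 4, 5, 7}  B2 = {2, 4, 5, 7}  B3 = {3, 4, 5, 7}  B4 = {3, 4, 6, 7}  B5 = {2, 4, 7, 8}  B6 = {0, 4, 6, 7}  B7 = {3, 5, 7, 9}
Tree: B1–B2, B1–B3, B3–B4, B2–B5, B4–B6, B3–B7
Every bag has size at most 4, so the width is 4 − 1 = 3 and tw(G) ≤ 3. For the lower bound, the 4 vertices {3, 5, 7, 9} are pairwise adjacent, and any tree decomposition puts a clique entirely inside one bag — forcing width ≥ 3. Therefore the treewidth is 3.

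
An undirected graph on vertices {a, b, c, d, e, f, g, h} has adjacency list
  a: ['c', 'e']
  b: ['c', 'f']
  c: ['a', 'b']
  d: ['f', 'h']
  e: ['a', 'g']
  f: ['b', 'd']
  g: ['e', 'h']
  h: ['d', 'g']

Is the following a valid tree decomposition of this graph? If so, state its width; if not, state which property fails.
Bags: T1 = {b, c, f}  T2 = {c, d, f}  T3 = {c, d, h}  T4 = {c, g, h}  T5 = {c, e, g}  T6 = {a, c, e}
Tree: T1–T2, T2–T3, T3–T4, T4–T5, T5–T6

Vertex coverage: the bags together contain {a, b, c, d, e, f, g, h}, the full vertex set. Edge coverage: each edge of G has both endpoints in at least one bag. Running intersection: for every vertex, the bags containing it form a connected subtree. All three properties hold, so this is a valid tree decomposition of width max|bag| − 1 = 2, and hence tw(G) ≤ 2.

Yes; width 2.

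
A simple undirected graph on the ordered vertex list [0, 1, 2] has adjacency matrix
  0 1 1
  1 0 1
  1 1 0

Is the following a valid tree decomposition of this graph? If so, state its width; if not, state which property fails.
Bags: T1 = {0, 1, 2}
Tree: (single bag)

Every vertex of G appears in some bag (union = {0, 1, 2}); every edge is covered by a bag; and for each vertex v the set of bags containing v is connected in the bag tree. The decomposition is therefore valid. The largest bag has 3 vertices, so the width is 2.

Yes; width 2.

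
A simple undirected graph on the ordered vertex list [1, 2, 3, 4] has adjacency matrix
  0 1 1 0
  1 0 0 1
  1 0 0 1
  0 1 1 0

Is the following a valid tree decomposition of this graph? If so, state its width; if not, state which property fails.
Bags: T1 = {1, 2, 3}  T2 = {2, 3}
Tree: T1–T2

No — vertex 4 appears in no bag.

A tree decomposition must satisfy three properties: every vertex lies in some bag; for every edge, both endpoints lie together in some bag; and for every vertex, the bags containing it form a connected subtree. Here vertex 4 appears in no bag, so the decomposition is invalid.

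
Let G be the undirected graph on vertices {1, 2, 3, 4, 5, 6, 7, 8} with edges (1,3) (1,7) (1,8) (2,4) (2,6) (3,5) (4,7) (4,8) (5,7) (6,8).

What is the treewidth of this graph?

A width-2 tree decomposition is:
Bags: B1 = {1, 3, 5}  B2 = {1, 5, 7}  B3 = {1, 7, 8}  B4 = {4, 7, 8}  B5 = {4, 6, 8}  B6 = {2, 4, 6}
Tree: B1–B2, B2–B3, B3–B4, B4–B5, B5–B6
The largest bag has 3 vertices, giving width 2; this decomposition certifies tw(G) ≤ 2. The edges 3–5–7–1–3 form a cycle, so G is not a tree and its treewidth is at least 2. Combining the bounds, tw(G) = 2.

2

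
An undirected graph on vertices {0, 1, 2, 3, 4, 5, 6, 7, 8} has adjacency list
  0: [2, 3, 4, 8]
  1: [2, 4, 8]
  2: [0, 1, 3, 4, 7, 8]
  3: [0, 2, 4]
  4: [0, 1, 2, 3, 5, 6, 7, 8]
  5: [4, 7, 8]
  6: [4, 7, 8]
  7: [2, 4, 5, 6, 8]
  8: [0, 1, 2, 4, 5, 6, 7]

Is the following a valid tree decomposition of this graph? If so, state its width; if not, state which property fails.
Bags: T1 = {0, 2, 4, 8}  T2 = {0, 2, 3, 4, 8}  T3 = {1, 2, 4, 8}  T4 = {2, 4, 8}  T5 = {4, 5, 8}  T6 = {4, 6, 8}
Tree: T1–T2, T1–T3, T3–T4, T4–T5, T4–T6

A tree decomposition must satisfy three properties: every vertex lies in some bag; for every edge, both endpoints lie together in some bag; and for every vertex, the bags containing it form a connected subtree. Here vertex 7 appears in no bag, so the decomposition is invalid.

No — vertex 7 appears in no bag.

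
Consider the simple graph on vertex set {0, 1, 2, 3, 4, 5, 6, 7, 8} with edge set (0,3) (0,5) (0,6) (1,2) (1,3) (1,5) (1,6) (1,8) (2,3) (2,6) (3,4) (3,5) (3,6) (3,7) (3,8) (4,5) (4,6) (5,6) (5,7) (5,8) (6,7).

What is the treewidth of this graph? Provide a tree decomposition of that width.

Treewidth 3.
Bags: B1 = {1, 3, 5, 6}  B2 = {1, 2, 3, 6}  B3 = {1, 3, 5, 8}  B4 = {0, 3, 5, 6}  B5 = {3, 5, 6, 7}  B6 = {3, 4, 5, 6}
Tree: B1–B2, B1–B3, B1–B4, B1–B5, B4–B6

The largest bag has 4 vertices, giving width 3; this decomposition certifies tw(G) ≤ 3. On the other hand G contains the 4-clique {1, 2, 3, 6}. A clique must lie in a single bag of any decomposition, so no decomposition can have width below 3. Hence tw(G) = 3 exactly.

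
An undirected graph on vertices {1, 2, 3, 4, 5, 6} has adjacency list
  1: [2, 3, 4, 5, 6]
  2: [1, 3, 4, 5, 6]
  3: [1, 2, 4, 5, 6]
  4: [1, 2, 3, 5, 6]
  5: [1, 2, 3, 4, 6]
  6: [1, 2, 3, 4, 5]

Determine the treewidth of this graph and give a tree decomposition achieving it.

A single bag containing all 6 vertices is trivially a valid decomposition of width 5. For the lower bound, the 6 vertices {1, 2, 3, 4, 5, 6} are pairwise adjacent, and any tree decomposition puts a clique entirely inside one bag — forcing width ≥ 5. The upper and lower bounds meet at 5, so that is the treewidth.

Treewidth 5.
One optimal decomposition is:
Bags: B1 = {1, 2, 3, 4, 5, 6}
Tree: (single bag)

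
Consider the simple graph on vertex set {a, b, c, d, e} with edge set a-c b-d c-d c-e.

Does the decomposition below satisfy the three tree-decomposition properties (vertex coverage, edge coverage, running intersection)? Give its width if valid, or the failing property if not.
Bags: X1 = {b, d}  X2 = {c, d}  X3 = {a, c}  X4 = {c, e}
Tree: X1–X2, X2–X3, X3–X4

Yes; width 1.

Every vertex of G appears in some bag (union = {a, b, c, d, e}); every edge is covered by a bag; and for each vertex v the set of bags containing v is connected in the bag tree. The decomposition is therefore valid. The largest bag has 2 vertices, so the width is 1.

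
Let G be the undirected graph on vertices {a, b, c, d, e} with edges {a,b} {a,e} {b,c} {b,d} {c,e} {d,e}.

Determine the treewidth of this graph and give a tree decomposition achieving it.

Treewidth 2.
One such decomposition:
Bags: B1 = {a, b, e}  B2 = {b, c, e}  B3 = {b, d, e}
Tree: B1–B2, B2–B3

The largest bag has 3 vertices, giving width 2; this decomposition certifies tw(G) ≤ 2. Since b–a–e–c–b is a cycle in G, G is not acyclic. Forests are exactly the graphs of treewidth ≤ 1, so tw(G) ≥ 2. Therefore the treewidth is 2.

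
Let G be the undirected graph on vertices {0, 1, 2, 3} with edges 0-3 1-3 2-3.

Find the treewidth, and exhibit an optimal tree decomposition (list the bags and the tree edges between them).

Treewidth 1.
One optimal decomposition is:
Bags: B1 = {1, 3}  B2 = {2, 3}  B3 = {0, 3}
Tree: B1–B2, B2–B3

Each bag holds 2 vertices, so the decomposition has width 1, which upper-bounds the treewidth. Since G has at least one edge (e.g. 1–3), it is not an edgeless graph, so tw(G) ≥ 1. The upper and lower bounds meet at 1, so that is the treewidth.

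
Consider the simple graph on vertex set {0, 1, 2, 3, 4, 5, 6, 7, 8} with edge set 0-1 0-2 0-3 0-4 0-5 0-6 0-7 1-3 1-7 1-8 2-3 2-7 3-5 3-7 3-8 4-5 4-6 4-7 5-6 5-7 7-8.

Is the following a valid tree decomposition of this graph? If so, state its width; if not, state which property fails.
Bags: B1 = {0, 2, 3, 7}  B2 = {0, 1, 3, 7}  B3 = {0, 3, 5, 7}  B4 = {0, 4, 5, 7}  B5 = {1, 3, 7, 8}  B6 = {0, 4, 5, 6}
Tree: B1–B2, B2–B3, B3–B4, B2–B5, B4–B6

Yes; width 3.

Checking the three conditions: (i) the bags cover all of {0, 1, 2, 3, 4, 5, 6, 7, 8}; (ii) for each edge, some bag contains both endpoints; (iii) the bags containing any fixed vertex form a subtree. All hold, so the decomposition is valid with width 4 − 1 = 3.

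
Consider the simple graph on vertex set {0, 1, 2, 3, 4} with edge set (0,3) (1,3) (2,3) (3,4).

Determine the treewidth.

A width-1 tree decomposition is:
Bags: B1 = {2, 3}  B2 = {1, 3}  B3 = {3, 4}  B4 = {0, 3}
Tree: B1–B2, B1–B3, B3–B4
The largest bag has 2 vertices, giving width 1; this decomposition certifies tw(G) ≤ 1. Any graph with an edge has treewidth ≥ 1, and G has the edge 3–2. Therefore the treewidth is 1.

1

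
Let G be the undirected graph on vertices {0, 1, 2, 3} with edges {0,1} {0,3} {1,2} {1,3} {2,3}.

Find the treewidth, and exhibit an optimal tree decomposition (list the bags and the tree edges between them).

Each bag holds 3 vertices, so the decomposition has width 2, which upper-bounds the treewidth. For the lower bound, the 3 vertices {0, 1, 3} are pairwise adjacent, and any tree decomposition puts a clique entirely inside one bag — forcing width ≥ 2. Therefore the treewidth is 2.

Treewidth 2.
Bags: B1 = {1, 2, 3}  B2 = {0, 1, 3}
Tree: B1–B2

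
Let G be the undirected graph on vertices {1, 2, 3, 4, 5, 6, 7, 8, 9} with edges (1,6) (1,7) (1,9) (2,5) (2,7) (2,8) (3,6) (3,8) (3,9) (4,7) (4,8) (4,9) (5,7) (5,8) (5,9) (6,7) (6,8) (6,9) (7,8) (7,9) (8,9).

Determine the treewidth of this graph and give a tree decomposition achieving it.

Each bag holds 4 vertices, so the decomposition has width 3, which upper-bounds the treewidth. For the lower bound, the 4 vertices {3, 6, 8, 9} are pairwise adjacent, and any tree decomposition puts a clique entirely inside one bag — forcing width ≥ 3. Hence tw(G) = 3 exactly.

Treewidth 3.
One optimal decomposition is:
Bags: B1 = {5, 7, 8, 9}  B2 = {2, 5, 7, 8}  B3 = {6, 7, 8, 9}  B4 = {4, 7, 8, 9}  B5 = {1, 6, 7, 9}  B6 = {3, 6, 8, 9}
Tree: B1–B2, B1–B3, B3–B4, B3–B5, B3–B6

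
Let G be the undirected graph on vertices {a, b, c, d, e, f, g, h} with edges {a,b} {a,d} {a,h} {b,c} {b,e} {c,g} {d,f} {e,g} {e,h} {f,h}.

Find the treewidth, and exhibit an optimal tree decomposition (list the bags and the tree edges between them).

The largest bag has 3 vertices, giving width 2; this decomposition certifies tw(G) ≤ 2. The edges g–c–b–e–g form a cycle, so G is not a tree and its treewidth is at least 2. Therefore the treewidth is 2.

Treewidth 2.
One optimal decomposition is:
Bags: B1 = {c, e, g}  B2 = {b, c, e}  B3 = {b, e, h}  B4 = {a, b, h}  B5 = {a, f, h}  B6 = {a, d, f}
Tree: B1–B2, B2–B3, B3–B4, B4–B5, B5–B6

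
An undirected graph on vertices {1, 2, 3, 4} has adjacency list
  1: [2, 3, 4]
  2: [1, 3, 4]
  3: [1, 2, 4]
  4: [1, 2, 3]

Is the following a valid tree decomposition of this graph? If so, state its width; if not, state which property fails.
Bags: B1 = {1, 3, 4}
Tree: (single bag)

No — vertex 2 appears in no bag.

A tree decomposition must satisfy three properties: every vertex lies in some bag; for every edge, both endpoints lie together in some bag; and for every vertex, the bags containing it form a connected subtree. Here vertex 2 appears in no bag, so the decomposition is invalid.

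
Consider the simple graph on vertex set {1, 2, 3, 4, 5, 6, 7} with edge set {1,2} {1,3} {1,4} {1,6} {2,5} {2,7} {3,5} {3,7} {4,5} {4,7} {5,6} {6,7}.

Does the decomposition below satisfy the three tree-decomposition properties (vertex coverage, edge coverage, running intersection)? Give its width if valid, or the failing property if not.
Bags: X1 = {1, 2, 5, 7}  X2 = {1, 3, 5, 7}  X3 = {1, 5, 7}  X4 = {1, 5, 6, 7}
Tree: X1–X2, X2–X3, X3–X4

A tree decomposition must satisfy three properties: every vertex lies in some bag; for every edge, both endpoints lie together in some bag; and for every vertex, the bags containing it form a connected subtree. Here vertex 4 appears in no bag, so the decomposition is invalid.

No — vertex 4 appears in no bag.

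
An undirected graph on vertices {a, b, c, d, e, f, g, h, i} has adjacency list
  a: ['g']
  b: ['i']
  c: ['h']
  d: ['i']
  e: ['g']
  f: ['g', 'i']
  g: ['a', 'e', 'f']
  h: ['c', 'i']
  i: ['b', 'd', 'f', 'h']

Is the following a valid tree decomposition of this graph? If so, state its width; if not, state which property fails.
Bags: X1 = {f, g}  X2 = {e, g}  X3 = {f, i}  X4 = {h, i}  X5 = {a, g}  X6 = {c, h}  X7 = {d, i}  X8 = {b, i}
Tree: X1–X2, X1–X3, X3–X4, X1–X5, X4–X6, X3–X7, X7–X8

Vertex coverage: the bags together contain {a, b, c, d, e, f, g, h, i}, the full vertex set. Edge coverage: each edge of G has both endpoints in at least one bag. Running intersection: for every vertex, the bags containing it form a connected subtree. All three properties hold, so this is a valid tree decomposition of width max|bag| − 1 = 1, and hence tw(G) ≤ 1.

Yes; width 1.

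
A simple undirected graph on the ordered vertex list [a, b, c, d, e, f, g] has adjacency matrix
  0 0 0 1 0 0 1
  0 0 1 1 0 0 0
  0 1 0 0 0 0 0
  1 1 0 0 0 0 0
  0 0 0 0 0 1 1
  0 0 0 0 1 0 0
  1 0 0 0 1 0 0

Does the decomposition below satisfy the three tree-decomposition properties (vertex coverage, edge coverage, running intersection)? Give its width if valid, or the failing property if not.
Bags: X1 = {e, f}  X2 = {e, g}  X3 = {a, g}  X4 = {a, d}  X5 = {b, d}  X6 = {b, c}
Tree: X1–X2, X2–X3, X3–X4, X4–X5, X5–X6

Yes; width 1.

Every vertex of G appears in some bag (union = {a, b, c, d, e, f, g}); every edge is covered by a bag; and for each vertex v the set of bags containing v is connected in the bag tree. The decomposition is therefore valid. The largest bag has 2 vertices, so the width is 1.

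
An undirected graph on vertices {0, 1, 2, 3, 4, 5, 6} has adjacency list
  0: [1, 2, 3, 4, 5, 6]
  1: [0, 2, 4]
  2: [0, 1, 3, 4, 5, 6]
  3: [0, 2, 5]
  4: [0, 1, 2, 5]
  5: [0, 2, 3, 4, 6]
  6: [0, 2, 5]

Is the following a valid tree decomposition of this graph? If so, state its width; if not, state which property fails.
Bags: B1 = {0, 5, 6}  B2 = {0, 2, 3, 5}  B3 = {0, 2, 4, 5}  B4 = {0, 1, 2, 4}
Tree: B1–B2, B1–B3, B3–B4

A tree decomposition must satisfy three properties: every vertex lies in some bag; for every edge, both endpoints lie together in some bag; and for every vertex, the bags containing it form a connected subtree. Here edge (2,6) lies in no bag, so the decomposition is invalid.

No — edge (2,6) lies in no bag.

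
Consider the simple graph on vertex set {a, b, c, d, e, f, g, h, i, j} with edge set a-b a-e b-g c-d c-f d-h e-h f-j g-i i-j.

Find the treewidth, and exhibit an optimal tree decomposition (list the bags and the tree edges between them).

Every bag has size at most 3, so the width is 3 − 1 = 2 and tw(G) ≤ 2. For the lower bound, G contains the cycle d–c–f–j–i–g–b–a–e–h–d, so G is not a forest; only forests have treewidth ≤ 1, hence tw(G) ≥ 2. Combining the bounds, tw(G) = 2.

Treewidth 2.
One such decomposition:
Bags: B1 = {c, d, f}  B2 = {d, f, j}  B3 = {d, i, j}  B4 = {d, g, i}  B5 = {b, d, g}  B6 = {a, b, d}  B7 = {a, d, e}  B8 = {d, e, h}
Tree: B1–B2, B2–B3, B3–B4, B4–B5, B5–B6, B6–B7, B7–B8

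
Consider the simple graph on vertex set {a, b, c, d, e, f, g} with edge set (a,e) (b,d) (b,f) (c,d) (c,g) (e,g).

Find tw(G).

1

A width-1 tree decomposition is:
Bags: B1 = {b, f}  B2 = {b, d}  B3 = {c, d}  B4 = {c, g}  B5 = {e, g}  B6 = {a, e}
Tree: B1–B2, B2–B3, B3–B4, B4–B5, B5–B6
Each bag holds 2 vertices, so the decomposition has width 1, which upper-bounds the treewidth. Since G has at least one edge (e.g. f–b), it is not an edgeless graph, so tw(G) ≥ 1. Combining the bounds, tw(G) = 1.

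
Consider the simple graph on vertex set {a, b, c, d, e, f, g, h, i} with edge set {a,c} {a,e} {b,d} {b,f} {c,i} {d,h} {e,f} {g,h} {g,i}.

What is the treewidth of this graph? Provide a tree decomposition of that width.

Each bag holds 3 vertices, so the decomposition has width 2, which upper-bounds the treewidth. Since a–c–i–g–h–d–b–f–e–a is a cycle in G, G is not acyclic. Forests are exactly the graphs of treewidth ≤ 1, so tw(G) ≥ 2. The upper and lower bounds meet at 2, so that is the treewidth.

Treewidth 2.
One optimal decomposition is:
Bags: B1 = {a, c, i}  B2 = {a, g, i}  B3 = {a, g, h}  B4 = {a, d, h}  B5 = {a, b, d}  B6 = {a, b, f}  B7 = {a, e, f}
Tree: B1–B2, B2–B3, B3–B4, B4–B5, B5–B6, B6–B7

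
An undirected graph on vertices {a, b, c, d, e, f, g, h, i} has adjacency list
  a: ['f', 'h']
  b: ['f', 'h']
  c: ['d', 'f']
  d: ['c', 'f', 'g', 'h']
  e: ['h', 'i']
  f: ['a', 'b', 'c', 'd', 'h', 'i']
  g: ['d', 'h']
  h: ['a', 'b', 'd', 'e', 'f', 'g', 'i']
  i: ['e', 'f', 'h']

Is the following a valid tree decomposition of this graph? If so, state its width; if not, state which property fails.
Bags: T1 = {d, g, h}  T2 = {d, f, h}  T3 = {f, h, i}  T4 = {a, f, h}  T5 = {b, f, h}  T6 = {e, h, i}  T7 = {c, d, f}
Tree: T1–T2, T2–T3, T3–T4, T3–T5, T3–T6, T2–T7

Vertex coverage: the bags together contain {a, b, c, d, e, f, g, h, i}, the full vertex set. Edge coverage: each edge of G has both endpoints in at least one bag. Running intersection: for every vertex, the bags containing it form a connected subtree. All three properties hold, so this is a valid tree decomposition of width max|bag| − 1 = 2, and hence tw(G) ≤ 2.

Yes; width 2.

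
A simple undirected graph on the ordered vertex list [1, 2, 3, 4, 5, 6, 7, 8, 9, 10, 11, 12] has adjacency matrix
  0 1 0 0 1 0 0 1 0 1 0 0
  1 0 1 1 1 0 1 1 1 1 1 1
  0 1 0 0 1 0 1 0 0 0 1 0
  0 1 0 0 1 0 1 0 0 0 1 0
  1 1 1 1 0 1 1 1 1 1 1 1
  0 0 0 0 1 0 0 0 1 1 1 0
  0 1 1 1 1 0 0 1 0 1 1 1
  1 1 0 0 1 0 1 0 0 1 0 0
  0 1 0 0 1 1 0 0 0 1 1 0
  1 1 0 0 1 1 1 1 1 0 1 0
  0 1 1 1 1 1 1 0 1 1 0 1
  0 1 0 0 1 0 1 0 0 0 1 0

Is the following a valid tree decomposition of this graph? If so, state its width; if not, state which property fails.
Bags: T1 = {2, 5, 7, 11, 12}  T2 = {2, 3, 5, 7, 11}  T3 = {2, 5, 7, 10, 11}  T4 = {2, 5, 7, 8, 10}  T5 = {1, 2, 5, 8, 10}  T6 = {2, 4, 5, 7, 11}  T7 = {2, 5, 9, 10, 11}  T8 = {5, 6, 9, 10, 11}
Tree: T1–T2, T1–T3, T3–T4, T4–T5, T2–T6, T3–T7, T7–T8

Yes; width 4.

Every vertex of G appears in some bag (union = {1, 2, 3, 4, 5, 6, 7, 8, 9, 10, 11, 12}); every edge is covered by a bag; and for each vertex v the set of bags containing v is connected in the bag tree. The decomposition is therefore valid. The largest bag has 5 vertices, so the width is 4.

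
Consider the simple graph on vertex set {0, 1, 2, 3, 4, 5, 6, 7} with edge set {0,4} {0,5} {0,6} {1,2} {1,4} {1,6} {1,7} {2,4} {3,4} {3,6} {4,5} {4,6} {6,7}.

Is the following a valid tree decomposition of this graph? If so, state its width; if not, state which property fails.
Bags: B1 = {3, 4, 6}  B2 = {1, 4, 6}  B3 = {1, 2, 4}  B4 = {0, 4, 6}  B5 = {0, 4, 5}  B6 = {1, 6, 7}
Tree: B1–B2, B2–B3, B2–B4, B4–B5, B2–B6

Yes; width 2.

Every vertex of G appears in some bag (union = {0, 1, 2, 3, 4, 5, 6, 7}); every edge is covered by a bag; and for each vertex v the set of bags containing v is connected in the bag tree. The decomposition is therefore valid. The largest bag has 3 vertices, so the width is 2.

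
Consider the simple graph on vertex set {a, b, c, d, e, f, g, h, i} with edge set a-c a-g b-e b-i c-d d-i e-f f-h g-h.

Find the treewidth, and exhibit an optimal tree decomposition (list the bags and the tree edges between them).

Treewidth 2.
One optimal decomposition is:
Bags: B1 = {a, c, g}  B2 = {c, d, g}  B3 = {d, g, i}  B4 = {b, g, i}  B5 = {b, e, g}  B6 = {e, f, g}  B7 = {f, g, h}
Tree: B1–B2, B2–B3, B3–B4, B4–B5, B5–B6, B6–B7

The largest bag has 3 vertices, giving width 2; this decomposition certifies tw(G) ≤ 2. Since g–a–c–d–i–b–e–f–h–g is a cycle in G, G is not acyclic. Forests are exactly the graphs of treewidth ≤ 1, so tw(G) ≥ 2. Hence tw(G) = 2 exactly.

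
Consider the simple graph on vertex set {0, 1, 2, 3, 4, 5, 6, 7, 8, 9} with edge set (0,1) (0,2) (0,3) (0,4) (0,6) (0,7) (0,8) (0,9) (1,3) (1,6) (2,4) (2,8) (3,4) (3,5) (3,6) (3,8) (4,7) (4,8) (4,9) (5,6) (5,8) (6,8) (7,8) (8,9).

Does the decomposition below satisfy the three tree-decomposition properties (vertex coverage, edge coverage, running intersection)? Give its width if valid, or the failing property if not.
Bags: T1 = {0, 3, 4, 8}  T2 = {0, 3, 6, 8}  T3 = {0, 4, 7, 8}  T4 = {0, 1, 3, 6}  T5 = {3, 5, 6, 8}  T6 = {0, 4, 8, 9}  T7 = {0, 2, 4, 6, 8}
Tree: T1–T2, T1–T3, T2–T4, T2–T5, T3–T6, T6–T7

A tree decomposition must satisfy three properties: every vertex lies in some bag; for every edge, both endpoints lie together in some bag; and for every vertex, the bags containing it form a connected subtree. Here bags containing vertex 6 are not connected in the tree, so the decomposition is invalid.

No — bags containing vertex 6 are not connected in the tree.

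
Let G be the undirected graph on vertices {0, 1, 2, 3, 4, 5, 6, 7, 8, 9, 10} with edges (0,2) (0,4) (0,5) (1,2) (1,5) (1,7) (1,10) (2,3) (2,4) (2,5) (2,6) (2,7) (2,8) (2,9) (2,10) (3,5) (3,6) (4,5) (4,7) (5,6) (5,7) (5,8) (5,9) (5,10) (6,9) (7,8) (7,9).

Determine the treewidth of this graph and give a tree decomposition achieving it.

Every bag has size at most 4, so the width is 4 − 1 = 3 and tw(G) ≤ 3. On the other hand G contains the 4-clique {0, 2, 4, 5}. A clique must lie in a single bag of any decomposition, so no decomposition can have width below 3. Combining the bounds, tw(G) = 3.

Treewidth 3.
One such decomposition:
Bags: B1 = {1, 2, 5, 7}  B2 = {2, 4, 5, 7}  B3 = {2, 5, 7, 9}  B4 = {2, 5, 6, 9}  B5 = {2, 3, 5, 6}  B6 = {0, 2, 4, 5}  B7 = {2, 5, 7, 8}  B8 = {1, 2, 5, 10}
Tree: B1–B2, B1–B3, B3–B4, B4–B5, B2–B6, B1–B7, B1–B8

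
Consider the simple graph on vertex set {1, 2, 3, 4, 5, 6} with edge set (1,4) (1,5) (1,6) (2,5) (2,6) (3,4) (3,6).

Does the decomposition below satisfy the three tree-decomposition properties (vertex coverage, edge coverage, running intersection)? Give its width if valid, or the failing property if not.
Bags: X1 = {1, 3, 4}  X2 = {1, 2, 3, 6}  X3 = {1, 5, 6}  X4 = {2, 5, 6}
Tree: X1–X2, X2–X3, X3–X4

A tree decomposition must satisfy three properties: every vertex lies in some bag; for every edge, both endpoints lie together in some bag; and for every vertex, the bags containing it form a connected subtree. Here bags containing vertex 2 are not connected in the tree, so the decomposition is invalid.

No — bags containing vertex 2 are not connected in the tree.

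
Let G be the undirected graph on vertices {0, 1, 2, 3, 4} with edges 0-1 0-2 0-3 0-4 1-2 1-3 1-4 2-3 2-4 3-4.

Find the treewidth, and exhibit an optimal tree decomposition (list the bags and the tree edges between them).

Treewidth 4.
One such decomposition:
Bags: B1 = {0, 1, 2, 3, 4}
Tree: (single bag)

With just one bag of size 5, the width is 5 − 1 = 4, so tw(G) ≤ 4. Conversely, {0, 1, 2, 3, 4} is a clique of size 5, and the vertices of any clique must share a bag in every tree decomposition; so some bag has ≥ 5 vertices and tw(G) ≥ 4. Combining the bounds, tw(G) = 4.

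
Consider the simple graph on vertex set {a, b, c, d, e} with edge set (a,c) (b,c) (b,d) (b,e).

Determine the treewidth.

A width-1 tree decomposition is:
Bags: B1 = {b, d}  B2 = {b, e}  B3 = {b, c}  B4 = {a, c}
Tree: B1–B2, B2–B3, B3–B4
Each bag holds 2 vertices, so the decomposition has width 1, which upper-bounds the treewidth. Any graph with an edge has treewidth ≥ 1, and G has the edge b–d. The upper and lower bounds meet at 1, so that is the treewidth.

1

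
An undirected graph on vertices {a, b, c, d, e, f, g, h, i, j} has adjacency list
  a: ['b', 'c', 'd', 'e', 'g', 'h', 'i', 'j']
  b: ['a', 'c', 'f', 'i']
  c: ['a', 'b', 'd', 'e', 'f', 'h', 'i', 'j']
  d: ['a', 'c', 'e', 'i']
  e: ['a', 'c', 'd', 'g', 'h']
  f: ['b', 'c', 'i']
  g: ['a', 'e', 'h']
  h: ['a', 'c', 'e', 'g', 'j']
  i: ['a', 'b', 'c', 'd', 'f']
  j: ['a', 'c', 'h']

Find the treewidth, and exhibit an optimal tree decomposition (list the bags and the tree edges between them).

Every bag has size at most 4, so the width is 4 − 1 = 3 and tw(G) ≤ 3. On the other hand G contains the 4-clique {a, e, g, h}. A clique must lie in a single bag of any decomposition, so no decomposition can have width below 3. Combining the bounds, tw(G) = 3.

Treewidth 3.
One such decomposition:
Bags: B1 = {a, b, c, i}  B2 = {a, c, d, i}  B3 = {a, c, d, e}  B4 = {a, c, e, h}  B5 = {a, c, h, j}  B6 = {b, c, f, i}  B7 = {a, e, g, h}
Tree: B1–B2, B2–B3, B3–B4, B4–B5, B1–B6, B4–B7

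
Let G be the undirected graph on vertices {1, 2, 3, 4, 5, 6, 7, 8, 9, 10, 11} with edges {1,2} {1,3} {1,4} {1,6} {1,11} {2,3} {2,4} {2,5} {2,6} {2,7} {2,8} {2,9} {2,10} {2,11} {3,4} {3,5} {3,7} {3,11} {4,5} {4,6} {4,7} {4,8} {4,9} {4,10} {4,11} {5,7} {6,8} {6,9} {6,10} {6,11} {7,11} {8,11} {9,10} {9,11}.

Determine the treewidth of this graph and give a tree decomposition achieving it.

Treewidth 4.
One such decomposition:
Bags: B1 = {1, 2, 3, 4, 11}  B2 = {1, 2, 4, 6, 11}  B3 = {2, 4, 6, 9, 11}  B4 = {2, 4, 6, 8, 11}  B5 = {2, 3, 4, 7, 11}  B6 = {2, 3, 4, 5, 7}  B7 = {2, 4, 6, 9, 10}
Tree: B1–B2, B2–B3, B3–B4, B1–B5, B5–B6, B3–B7

Each bag holds 5 vertices, so the decomposition has width 4, which upper-bounds the treewidth. For the lower bound, the 5 vertices {2, 4, 6, 9, 10} are pairwise adjacent, and any tree decomposition puts a clique entirely inside one bag — forcing width ≥ 4. Hence tw(G) = 4 exactly.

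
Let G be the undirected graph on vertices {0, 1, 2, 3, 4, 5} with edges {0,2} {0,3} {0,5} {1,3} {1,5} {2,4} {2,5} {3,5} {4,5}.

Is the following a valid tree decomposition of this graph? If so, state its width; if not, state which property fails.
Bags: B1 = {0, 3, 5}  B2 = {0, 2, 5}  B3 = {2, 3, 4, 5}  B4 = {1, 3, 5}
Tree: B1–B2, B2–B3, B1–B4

A tree decomposition must satisfy three properties: every vertex lies in some bag; for every edge, both endpoints lie together in some bag; and for every vertex, the bags containing it form a connected subtree. Here bags containing vertex 3 are not connected in the tree, so the decomposition is invalid.

No — bags containing vertex 3 are not connected in the tree.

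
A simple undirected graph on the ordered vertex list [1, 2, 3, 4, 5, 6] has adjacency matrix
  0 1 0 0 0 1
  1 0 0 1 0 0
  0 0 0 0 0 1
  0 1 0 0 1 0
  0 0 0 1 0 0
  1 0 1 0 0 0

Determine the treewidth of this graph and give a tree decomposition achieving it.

Treewidth 1.
One optimal decomposition is:
Bags: B1 = {4, 5}  B2 = {2, 4}  B3 = {1, 2}  B4 = {1, 6}  B5 = {3, 6}
Tree: B1–B2, B2–B3, B3–B4, B4–B5

Every bag has size at most 2, so the width is 2 − 1 = 1 and tw(G) ≤ 1. Since G has at least one edge (e.g. 5–4), it is not an edgeless graph, so tw(G) ≥ 1. Therefore the treewidth is 1.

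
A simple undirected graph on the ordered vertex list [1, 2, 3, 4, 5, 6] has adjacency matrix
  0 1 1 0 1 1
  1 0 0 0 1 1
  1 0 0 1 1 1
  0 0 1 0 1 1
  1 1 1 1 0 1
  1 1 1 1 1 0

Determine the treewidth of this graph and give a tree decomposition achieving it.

Treewidth 3.
Bags: B1 = {1, 2, 5, 6}  B2 = {1, 3, 5, 6}  B3 = {3, 4, 5, 6}
Tree: B1–B2, B2–B3

Each bag holds 4 vertices, so the decomposition has width 3, which upper-bounds the treewidth. Conversely, {1, 2, 5, 6} is a clique of size 4, and the vertices of any clique must share a bag in every tree decomposition; so some bag has ≥ 4 vertices and tw(G) ≥ 3. Hence tw(G) = 3 exactly.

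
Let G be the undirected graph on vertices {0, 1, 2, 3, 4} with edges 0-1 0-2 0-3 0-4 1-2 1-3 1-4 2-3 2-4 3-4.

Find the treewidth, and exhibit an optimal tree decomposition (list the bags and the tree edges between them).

Treewidth 4.
Bags: B1 = {0, 1, 2, 3, 4}
Tree: (single bag)

A single bag containing all 5 vertices is trivially a valid decomposition of width 4. For the lower bound, the 5 vertices {0, 1, 2, 3, 4} are pairwise adjacent, and any tree decomposition puts a clique entirely inside one bag — forcing width ≥ 4. Therefore the treewidth is 4.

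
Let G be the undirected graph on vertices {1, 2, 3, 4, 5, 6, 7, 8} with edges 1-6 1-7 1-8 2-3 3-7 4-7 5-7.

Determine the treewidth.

1

A width-1 tree decomposition is:
Bags: B1 = {5, 7}  B2 = {1, 7}  B3 = {3, 7}  B4 = {2, 3}  B5 = {4, 7}  B6 = {1, 8}  B7 = {1, 6}
Tree: B1–B2, B2–B3, B3–B4, B1–B5, B2–B6, B2–B7
Each bag holds 2 vertices, so the decomposition has width 1, which upper-bounds the treewidth. Since G has at least one edge (e.g. 5–7), it is not an edgeless graph, so tw(G) ≥ 1. Therefore the treewidth is 1.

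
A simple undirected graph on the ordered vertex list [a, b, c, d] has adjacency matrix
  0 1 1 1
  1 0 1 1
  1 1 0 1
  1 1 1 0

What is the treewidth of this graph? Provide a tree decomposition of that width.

A single bag containing all 4 vertices is trivially a valid decomposition of width 3. For the lower bound, the 4 vertices {a, b, c, d} are pairwise adjacent, and any tree decomposition puts a clique entirely inside one bag — forcing width ≥ 3. The upper and lower bounds meet at 3, so that is the treewidth.

Treewidth 3.
Bags: B1 = {a, b, c, d}
Tree: (single bag)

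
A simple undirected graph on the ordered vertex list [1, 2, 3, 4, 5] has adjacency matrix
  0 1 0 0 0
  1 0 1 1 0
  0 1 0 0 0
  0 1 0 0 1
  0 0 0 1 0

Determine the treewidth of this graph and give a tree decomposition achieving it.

The largest bag has 2 vertices, giving width 1; this decomposition certifies tw(G) ≤ 1. G has an edge, so its treewidth is at least 1. Combining the bounds, tw(G) = 1.

Treewidth 1.
One such decomposition:
Bags: B1 = {2, 4}  B2 = {2, 3}  B3 = {1, 2}  B4 = {4, 5}
Tree: B1–B2, B2–B3, B1–B4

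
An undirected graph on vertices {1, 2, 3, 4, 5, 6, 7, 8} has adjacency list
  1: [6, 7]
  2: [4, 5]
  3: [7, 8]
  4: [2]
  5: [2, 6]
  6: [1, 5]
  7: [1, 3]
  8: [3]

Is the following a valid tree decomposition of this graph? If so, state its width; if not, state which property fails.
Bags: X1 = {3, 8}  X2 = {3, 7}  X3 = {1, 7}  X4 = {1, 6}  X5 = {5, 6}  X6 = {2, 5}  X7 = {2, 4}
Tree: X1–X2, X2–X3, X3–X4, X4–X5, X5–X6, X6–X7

Every vertex of G appears in some bag (union = {1, 2, 3, 4, 5, 6, 7, 8}); every edge is covered by a bag; and for each vertex v the set of bags containing v is connected in the bag tree. The decomposition is therefore valid. The largest bag has 2 vertices, so the width is 1.

Yes; width 1.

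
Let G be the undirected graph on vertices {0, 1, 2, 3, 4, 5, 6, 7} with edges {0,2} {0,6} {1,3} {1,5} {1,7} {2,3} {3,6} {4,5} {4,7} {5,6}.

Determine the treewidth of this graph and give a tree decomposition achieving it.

Treewidth 2.
One optimal decomposition is:
Bags: B1 = {0, 2, 3}  B2 = {0, 3, 6}  B3 = {1, 3, 6}  B4 = {1, 5, 6}  B5 = {1, 5, 7}  B6 = {4, 5, 7}
Tree: B1–B2, B2–B3, B3–B4, B4–B5, B5–B6

Each bag holds 3 vertices, so the decomposition has width 2, which upper-bounds the treewidth. Since 2–0–6–3–2 is a cycle in G, G is not acyclic. Forests are exactly the graphs of treewidth ≤ 1, so tw(G) ≥ 2. Hence tw(G) = 2 exactly.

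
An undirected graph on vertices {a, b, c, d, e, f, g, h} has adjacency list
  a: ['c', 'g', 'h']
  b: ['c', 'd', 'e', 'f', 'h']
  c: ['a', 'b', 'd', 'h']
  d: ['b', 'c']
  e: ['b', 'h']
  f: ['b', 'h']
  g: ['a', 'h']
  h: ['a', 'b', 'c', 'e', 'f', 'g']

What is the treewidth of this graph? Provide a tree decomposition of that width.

Treewidth 2.
One such decomposition:
Bags: B1 = {b, c, d}  B2 = {b, c, h}  B3 = {a, c, h}  B4 = {b, f, h}  B5 = {a, g, h}  B6 = {b, e, h}
Tree: B1–B2, B2–B3, B2–B4, B3–B5, B4–B6

The largest bag has 3 vertices, giving width 2; this decomposition certifies tw(G) ≤ 2. On the other hand G contains the 3-clique {b, c, d}. A clique must lie in a single bag of any decomposition, so no decomposition can have width below 2. Combining the bounds, tw(G) = 2.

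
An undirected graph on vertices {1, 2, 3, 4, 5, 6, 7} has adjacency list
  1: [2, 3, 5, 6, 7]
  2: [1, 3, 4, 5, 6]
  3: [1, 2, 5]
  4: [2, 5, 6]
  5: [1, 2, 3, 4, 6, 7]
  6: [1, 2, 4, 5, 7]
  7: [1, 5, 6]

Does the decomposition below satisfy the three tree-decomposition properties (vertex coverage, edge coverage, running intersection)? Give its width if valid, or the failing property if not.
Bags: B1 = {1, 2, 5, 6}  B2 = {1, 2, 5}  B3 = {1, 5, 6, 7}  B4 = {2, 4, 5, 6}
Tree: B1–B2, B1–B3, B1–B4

A tree decomposition must satisfy three properties: every vertex lies in some bag; for every edge, both endpoints lie together in some bag; and for every vertex, the bags containing it form a connected subtree. Here vertex 3 appears in no bag, so the decomposition is invalid.

No — vertex 3 appears in no bag.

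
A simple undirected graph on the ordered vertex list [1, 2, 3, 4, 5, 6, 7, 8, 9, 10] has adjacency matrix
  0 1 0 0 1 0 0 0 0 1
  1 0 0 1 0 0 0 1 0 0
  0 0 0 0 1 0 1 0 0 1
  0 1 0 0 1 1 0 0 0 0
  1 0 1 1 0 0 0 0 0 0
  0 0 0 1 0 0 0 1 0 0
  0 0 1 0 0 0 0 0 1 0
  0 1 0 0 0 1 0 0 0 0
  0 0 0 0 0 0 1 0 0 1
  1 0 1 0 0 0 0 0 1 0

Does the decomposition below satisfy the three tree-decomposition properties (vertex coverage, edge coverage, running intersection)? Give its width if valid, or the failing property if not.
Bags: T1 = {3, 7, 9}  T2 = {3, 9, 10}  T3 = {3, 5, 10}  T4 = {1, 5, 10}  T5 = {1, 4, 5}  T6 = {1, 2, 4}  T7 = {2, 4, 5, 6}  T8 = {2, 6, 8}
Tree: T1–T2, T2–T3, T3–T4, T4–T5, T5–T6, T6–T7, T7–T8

A tree decomposition must satisfy three properties: every vertex lies in some bag; for every edge, both endpoints lie together in some bag; and for every vertex, the bags containing it form a connected subtree. Here bags containing vertex 5 are not connected in the tree, so the decomposition is invalid.

No — bags containing vertex 5 are not connected in the tree.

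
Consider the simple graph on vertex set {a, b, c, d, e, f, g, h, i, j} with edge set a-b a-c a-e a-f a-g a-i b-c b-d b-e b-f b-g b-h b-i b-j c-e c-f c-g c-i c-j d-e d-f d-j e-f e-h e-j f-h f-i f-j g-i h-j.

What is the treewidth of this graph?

A width-4 tree decomposition is:
Bags: B1 = {a, b, c, e, f}  B2 = {b, c, e, f, j}  B3 = {a, b, c, f, i}  B4 = {b, d, e, f, j}  B5 = {b, e, f, h, j}  B6 = {a, b, c, g, i}
Tree: B1–B2, B1–B3, B2–B4, B4–B5, B3–B6
The largest bag has 5 vertices, giving width 4; this decomposition certifies tw(G) ≤ 4. On the other hand G contains the 5-clique {a, b, c, g, i}. A clique must lie in a single bag of any decomposition, so no decomposition can have width below 4. Combining the bounds, tw(G) = 4.

4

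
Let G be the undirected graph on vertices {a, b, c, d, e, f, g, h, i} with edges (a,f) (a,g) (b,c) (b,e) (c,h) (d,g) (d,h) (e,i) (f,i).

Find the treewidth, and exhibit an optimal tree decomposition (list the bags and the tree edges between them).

Treewidth 2.
One optimal decomposition is:
Bags: B1 = {b, c, e}  B2 = {c, e, i}  B3 = {c, f, i}  B4 = {a, c, f}  B5 = {a, c, g}  B6 = {c, d, g}  B7 = {c, d, h}
Tree: B1–B2, B2–B3, B3–B4, B4–B5, B5–B6, B6–B7

Each bag holds 3 vertices, so the decomposition has width 2, which upper-bounds the treewidth. Since c–b–e–i–f–a–g–d–h–c is a cycle in G, G is not acyclic. Forests are exactly the graphs of treewidth ≤ 1, so tw(G) ≥ 2. Combining the bounds, tw(G) = 2.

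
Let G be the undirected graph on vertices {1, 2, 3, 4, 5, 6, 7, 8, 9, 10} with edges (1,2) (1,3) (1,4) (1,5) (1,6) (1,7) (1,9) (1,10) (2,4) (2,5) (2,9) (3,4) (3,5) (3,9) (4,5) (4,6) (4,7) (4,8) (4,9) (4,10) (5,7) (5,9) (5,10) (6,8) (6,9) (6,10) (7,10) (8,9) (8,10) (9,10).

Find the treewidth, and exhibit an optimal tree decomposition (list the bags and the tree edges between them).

Treewidth 4.
Bags: B1 = {1, 4, 5, 9, 10}  B2 = {1, 2, 4, 5, 9}  B3 = {1, 4, 6, 9, 10}  B4 = {1, 3, 4, 5, 9}  B5 = {4, 6, 8, 9, 10}  B6 = {1, 4, 5, 7, 10}
Tree: B1–B2, B1–B3, B1–B4, B3–B5, B1–B6

Every bag has size at most 5, so the width is 5 − 1 = 4 and tw(G) ≤ 4. For the lower bound, the 5 vertices {4, 6, 8, 9, 10} are pairwise adjacent, and any tree decomposition puts a clique entirely inside one bag — forcing width ≥ 4. The upper and lower bounds meet at 4, so that is the treewidth.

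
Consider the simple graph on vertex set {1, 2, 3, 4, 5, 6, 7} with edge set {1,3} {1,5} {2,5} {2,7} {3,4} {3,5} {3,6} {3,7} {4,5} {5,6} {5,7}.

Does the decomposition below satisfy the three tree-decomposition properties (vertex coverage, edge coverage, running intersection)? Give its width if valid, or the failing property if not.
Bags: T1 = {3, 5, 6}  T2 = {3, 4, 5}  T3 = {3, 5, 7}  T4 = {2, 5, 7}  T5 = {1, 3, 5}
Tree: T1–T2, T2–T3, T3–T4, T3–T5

Every vertex of G appears in some bag (union = {1, 2, 3, 4, 5, 6, 7}); every edge is covered by a bag; and for each vertex v the set of bags containing v is connected in the bag tree. The decomposition is therefore valid. The largest bag has 3 vertices, so the width is 2.

Yes; width 2.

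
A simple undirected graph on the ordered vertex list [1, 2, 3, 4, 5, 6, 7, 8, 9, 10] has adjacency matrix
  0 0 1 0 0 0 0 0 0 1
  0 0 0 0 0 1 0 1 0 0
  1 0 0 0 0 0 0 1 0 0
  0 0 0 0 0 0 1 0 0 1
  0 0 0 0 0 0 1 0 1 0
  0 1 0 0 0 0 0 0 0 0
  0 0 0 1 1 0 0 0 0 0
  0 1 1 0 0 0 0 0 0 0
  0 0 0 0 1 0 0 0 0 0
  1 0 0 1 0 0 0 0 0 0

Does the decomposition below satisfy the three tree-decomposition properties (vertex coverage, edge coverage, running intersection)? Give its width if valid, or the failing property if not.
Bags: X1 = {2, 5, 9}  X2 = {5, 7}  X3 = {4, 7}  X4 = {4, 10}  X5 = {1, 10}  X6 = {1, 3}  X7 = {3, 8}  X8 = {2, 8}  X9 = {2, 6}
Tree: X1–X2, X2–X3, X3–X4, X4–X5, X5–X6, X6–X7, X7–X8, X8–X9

A tree decomposition must satisfy three properties: every vertex lies in some bag; for every edge, both endpoints lie together in some bag; and for every vertex, the bags containing it form a connected subtree. Here bags containing vertex 2 are not connected in the tree, so the decomposition is invalid.

No — bags containing vertex 2 are not connected in the tree.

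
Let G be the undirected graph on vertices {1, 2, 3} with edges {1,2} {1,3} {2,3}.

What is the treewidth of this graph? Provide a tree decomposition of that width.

With just one bag of size 3, the width is 3 − 1 = 2, so tw(G) ≤ 2. For the lower bound, the 3 vertices {1, 2, 3} are pairwise adjacent, and any tree decomposition puts a clique entirely inside one bag — forcing width ≥ 2. Combining the bounds, tw(G) = 2.

Treewidth 2.
One such decomposition:
Bags: B1 = {1, 2, 3}
Tree: (single bag)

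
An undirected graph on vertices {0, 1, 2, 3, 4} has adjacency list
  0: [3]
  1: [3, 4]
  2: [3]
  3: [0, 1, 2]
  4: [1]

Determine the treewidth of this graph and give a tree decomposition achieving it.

The largest bag has 2 vertices, giving width 1; this decomposition certifies tw(G) ≤ 1. G has an edge, so its treewidth is at least 1. Combining the bounds, tw(G) = 1.

Treewidth 1.
One such decomposition:
Bags: B1 = {0, 3}  B2 = {2, 3}  B3 = {1, 3}  B4 = {1, 4}
Tree: B1–B2, B2–B3, B3–B4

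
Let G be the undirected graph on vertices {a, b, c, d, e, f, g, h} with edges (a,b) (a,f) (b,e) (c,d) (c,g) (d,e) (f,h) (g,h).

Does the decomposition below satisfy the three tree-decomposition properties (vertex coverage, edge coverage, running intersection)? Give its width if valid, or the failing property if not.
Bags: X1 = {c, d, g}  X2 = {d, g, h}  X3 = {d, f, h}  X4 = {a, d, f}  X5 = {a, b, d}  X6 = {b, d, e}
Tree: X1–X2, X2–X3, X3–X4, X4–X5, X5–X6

Vertex coverage: the bags together contain {a, b, c, d, e, f, g, h}, the full vertex set. Edge coverage: each edge of G has both endpoints in at least one bag. Running intersection: for every vertex, the bags containing it form a connected subtree. All three properties hold, so this is a valid tree decomposition of width max|bag| − 1 = 2, and hence tw(G) ≤ 2.

Yes; width 2.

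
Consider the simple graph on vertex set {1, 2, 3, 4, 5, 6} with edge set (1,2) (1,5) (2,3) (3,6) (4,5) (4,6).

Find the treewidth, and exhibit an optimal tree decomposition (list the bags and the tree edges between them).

Treewidth 2.
Bags: B1 = {1, 4, 5}  B2 = {1, 4, 6}  B3 = {1, 3, 6}  B4 = {1, 2, 3}
Tree: B1–B2, B2–B3, B3–B4

Every bag has size at most 3, so the width is 3 − 1 = 2 and tw(G) ≤ 2. Since 1–5–4–6–3–2–1 is a cycle in G, G is not acyclic. Forests are exactly the graphs of treewidth ≤ 1, so tw(G) ≥ 2. Combining the bounds, tw(G) = 2.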